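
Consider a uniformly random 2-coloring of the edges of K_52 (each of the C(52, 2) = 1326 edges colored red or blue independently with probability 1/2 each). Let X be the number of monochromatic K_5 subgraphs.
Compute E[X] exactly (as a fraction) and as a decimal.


Let X = Σ_S X_S over the C(52, 5) = 2598960 subsets S of size 5, where X_S = 1 if the K_5 on S is monochromatic.
For a fixed S, the K_5 on S has C(5, 2) = 10 edges. P[all 10 edges red] = (1/2)^10, and likewise for blue, so P[monochromatic] = 2·(1/2)^10 = 2^{1 − 10} = 1/512.
By linearity of expectation: E[X] = C(52, 5) · 2^{1 − 10} = 2598960 · 1/512 = 162435/32.
Numerically: E[X] ≈ 5076.094.

E[X] = C(52,5)·2^(1−C(5,2)) = 162435/32 ≈ 5076.094.


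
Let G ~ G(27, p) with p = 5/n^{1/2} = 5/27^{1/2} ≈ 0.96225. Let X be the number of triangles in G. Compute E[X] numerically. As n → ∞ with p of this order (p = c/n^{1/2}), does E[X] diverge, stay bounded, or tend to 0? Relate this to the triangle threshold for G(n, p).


Number of potential triangles: C(27, 3) = 2925.
Each occurs with probability p³ ≈ (0.96225)³ ≈ 8.90972638e-01.
By linearity: E[X] = C(27, 3)·p³ ≈ 2925 · 8.90972638e-01 ≈ 2606.094965.
Since α = 1/2 < 1, p = c/n^{1/2} ≫ 1/n is above the triangle threshold p ~ 1/n. Asymptotically E[X] ~ (c³/6)·n^{3(1−α)} = (5³/6)·n^{1.5} → ∞; triangles are abundant w.h.p.

E[X] ≈ 2606.094965; in regime p = Θ(1/n^{1/2}) E[X] diverges (above the triangle threshold p ~ 1/n).


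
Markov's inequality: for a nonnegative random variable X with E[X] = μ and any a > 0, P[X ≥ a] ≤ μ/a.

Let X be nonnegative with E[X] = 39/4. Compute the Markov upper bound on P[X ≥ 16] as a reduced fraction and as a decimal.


μ = E[X] = 39/4, a = 16.
Markov: P[X ≥ 16] ≤ μ/a = (39/4)/16 = 39/64.
Numerically: ≈ 0.609375.
(Since a = 16 > μ = 9.750000, the bound 39/64 is < 1 and informative.)

P[X ≥ 16] ≤ 39/64 ≈ 0.609375.


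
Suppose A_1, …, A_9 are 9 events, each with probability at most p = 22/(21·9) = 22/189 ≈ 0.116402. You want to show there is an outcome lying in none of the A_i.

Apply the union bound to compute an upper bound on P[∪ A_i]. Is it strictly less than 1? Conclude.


Union bound: P[∪_{i=1}^{9} A_i] ≤ Σ_i P[A_i] ≤ 9·p = 9·(22/189) = 22/21.
Numerically: 22/21 ≈ 1.047619.
Is 22/21 < 1? NO.
Since the bound 22/21 is ≥ 1, the union bound is uninformative here; it does NOT by itself certify existence.

9·p = 22/21 ≈ 1.047619; existence NOT certified by the union bound.


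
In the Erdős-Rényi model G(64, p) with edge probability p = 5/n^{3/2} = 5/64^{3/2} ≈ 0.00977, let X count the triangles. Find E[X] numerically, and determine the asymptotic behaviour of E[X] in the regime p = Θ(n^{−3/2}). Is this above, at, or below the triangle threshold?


Number of potential triangles: C(64, 3) = 41664.
Each occurs with probability p³ ≈ (0.00977)³ ≈ 9.31323e-07.
By linearity: E[X] = C(64, 3)·p³ ≈ 41664 · 9.31323e-07 ≈ 0.039.
Since α = 3/2 > 1, p = c/n^{3/2} = o(1/n) is below the triangle threshold p ~ 1/n. Asymptotically E[X] ~ (c³/6)·n^{3(1−α)} = (5³/6)·n^{-1.5} → 0, so by Markov's inequality G has no triangles w.h.p.

E[X] ≈ 0.039; in regime p = Θ(1/n^{3/2}) E[X] tends to 0 (below the triangle threshold p ~ 1/n).


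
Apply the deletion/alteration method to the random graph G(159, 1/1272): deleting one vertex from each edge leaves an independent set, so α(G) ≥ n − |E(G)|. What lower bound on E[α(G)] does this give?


E[|E(G)|] = C(159, 2)·p = 12561 · (1/1272) = 79/8.
E[α(G)] ≥ n − E[|E(G)|] = 159 − 79/8 = 1193/8.
Numerically: ≈ 149.12500.
(This is only a lower bound; the true E[α(G)] may be larger.)

E[α(G)] ≥ 1193/8 ≈ 149.12500.


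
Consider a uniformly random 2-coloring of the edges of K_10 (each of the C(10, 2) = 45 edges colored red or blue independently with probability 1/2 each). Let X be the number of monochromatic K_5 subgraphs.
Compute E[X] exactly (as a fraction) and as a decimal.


Let X = Σ_S X_S over the C(10, 5) = 252 subsets S of size 5, where X_S = 1 if the K_5 on S is monochromatic.
For a fixed S, the K_5 on S has C(5, 2) = 10 edges. P[all 10 edges red] = (1/2)^10, and likewise for blue, so P[monochromatic] = 2·(1/2)^10 = 2^{1 − 10} = 1/512.
Summing: E[X] = C(10, 5) · 2^{1 − 10} = 252 · 1/512 = 63/128.
Numerically: E[X] ≈ 0.492.

E[X] = C(10,5)·2^(1−C(5,2)) = 63/128 ≈ 0.492.


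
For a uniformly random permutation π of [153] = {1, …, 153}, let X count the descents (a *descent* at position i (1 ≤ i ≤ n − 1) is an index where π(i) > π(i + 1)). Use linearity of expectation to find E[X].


Write X = Σ X_I over i = 1, …, 152, with X_I the indicator of one descent.
There are 152 indicators.
For each fixed i, the pair (π(i), π(i+1)) is a uniformly random ordered pair of distinct values from {1, …, 153}; by symmetry P[π(i) > π(i+1)] = 1/2.
By linearity: E[X] = 152 · (1/2) = (153 − 1) · (1/2) = 76 ≈ 76.000000.

E[X] = 76 = 76.000000.


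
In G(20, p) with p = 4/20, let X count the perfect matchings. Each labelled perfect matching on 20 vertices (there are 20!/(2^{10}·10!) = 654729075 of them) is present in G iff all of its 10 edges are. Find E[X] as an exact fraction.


K_20 has 20!/(2^{10}·10!) = 654729075 labelled perfect matchings.
For each such perfect matching H, let X_H = 1 if all 10 edges of H are present in G. Then P[X_H = 1] = p^{10} = (1/5)^{10} = 1/9765625.
By linearity of expectation: E[X] = Σ_H E[X_H] = 654729075 · p^{10} = 654729075 · 1/9765625 = 26189163/390625.
Numerically: E[X] ≈ 67.0443.

E[X] = 654729075 · (1/5)^{10} = 26189163/390625 ≈ 67.0443.


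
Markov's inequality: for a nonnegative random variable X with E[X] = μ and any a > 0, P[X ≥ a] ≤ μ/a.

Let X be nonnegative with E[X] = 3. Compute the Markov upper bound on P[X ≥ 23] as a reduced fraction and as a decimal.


μ = E[X] = 3, a = 23.
Markov: P[X ≥ 23] ≤ μ/a = (3)/23 = 3/23.
Numerically: ≈ 0.13043.
(Since a = 23 > μ = 3.00000, the bound 3/23 is < 1 and informative.)

P[X ≥ 23] ≤ 3/23 ≈ 0.13043.


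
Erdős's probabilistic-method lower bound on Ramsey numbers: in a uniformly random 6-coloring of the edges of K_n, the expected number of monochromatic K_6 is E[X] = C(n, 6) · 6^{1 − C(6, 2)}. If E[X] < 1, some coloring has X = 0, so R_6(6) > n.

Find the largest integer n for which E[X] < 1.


We need C(n, 6) · 6^{1 − 15} < 1, i.e. C(n, 6) < 6^{15 − 1} = 78364164096.
Check values of n near the boundary:
  n = 193: C(193, 6) = 66364016544; 66364016544 < 78364164096? YES
  n = 194: C(194, 6) = 68482017072; 68482017072 < 78364164096? YES
  n = 195: C(195, 6) = 70656049360; 70656049360 < 78364164096? YES
  n = 196: C(196, 6) = 72887293024; 72887293024 < 78364164096? YES
  n = 197: C(197, 6) = 75176946208; 75176946208 < 78364164096? YES
  n = 198: C(198, 6) = 77526225777; 77526225777 < 78364164096? YES
  n = 199: C(199, 6) = 79936367511; 79936367511 < 78364164096? NO
  n = 200: C(200, 6) = 82408626300; 82408626300 < 78364164096? NO
  n = 201: C(201, 6) = 84944276340; 84944276340 < 78364164096? NO
The largest n with C(n, 6) < 78364164096 is n = 198 (where E[X] = 25842075259/26121388032 ≈ 0.9893071). Hence R_6(6) > 198, i.e. R_6(6) ≥ 199.

Largest n = 198; hence R_6(6) > 198.


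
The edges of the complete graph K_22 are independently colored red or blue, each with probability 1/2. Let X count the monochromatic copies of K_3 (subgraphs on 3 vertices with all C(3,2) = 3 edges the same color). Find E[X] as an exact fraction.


Let X = Σ_S X_S over the C(22, 3) = 1540 subsets S of size 3, where X_S = 1 if the K_3 on S is monochromatic.
For a fixed S, the K_3 on S has C(3, 2) = 3 edges. P[all 3 edges red] = (1/2)^3, and likewise for blue, so P[monochromatic] = 2·(1/2)^3 = 2^{1 − 3} = 1/4.
By linearity of expectation: E[X] = C(22, 3) · 2^{1 − 3} = 1540 · 1/4 = 385.
Numerically: E[X] ≈ 385.000000.

E[X] = C(22,3)·2^(1−C(3,2)) = 385 ≈ 385.000000.


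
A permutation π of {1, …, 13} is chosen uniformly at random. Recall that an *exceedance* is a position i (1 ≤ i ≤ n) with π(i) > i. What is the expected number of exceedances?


Write X = Σ_{i=1}^{13} X_i, where X_i = 1_{π(i) > i}.
For each fixed i, π(i) is uniform over {1, …, 13} (marginal of a uniform permutation), so P[π(i) > i] = (n − i)/n. Summing: Σ_{i=1}^{13} (n − i)/n = (0 + 1 + … + 12)/13 = 13(13 − 1)/(2·13) = (13 − 1)/2.
Hence E[X] = Σ_{i=1}^{13} (13 − i)/13 = 6 ≈ 6.000000.

E[X] = 6 = 6.000000.


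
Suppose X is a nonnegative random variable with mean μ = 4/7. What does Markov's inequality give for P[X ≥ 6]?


μ = E[X] = 4/7, a = 6.
Markov: P[X ≥ 6] ≤ μ/a = (4/7)/6 = 2/21.
Numerically: ≈ 0.0952.
(Since a = 6 > μ = 0.5714, the bound 2/21 is < 1 and informative.)

P[X ≥ 6] ≤ 2/21 ≈ 0.0952.


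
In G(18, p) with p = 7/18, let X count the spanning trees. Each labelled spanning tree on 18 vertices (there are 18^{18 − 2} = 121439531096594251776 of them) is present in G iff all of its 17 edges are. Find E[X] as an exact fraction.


K_18 has 18^{18 − 2} = 121439531096594251776 labelled spanning trees.
For each such spanning tree H, let X_H = 1 if all 17 edges of H are present in G. Then P[X_H = 1] = p^{17} = (7/18)^{17} = 232630513987207/2185911559738696531968.
By linearity of expectation: E[X] = Σ_H E[X_H] = 121439531096594251776 · p^{17} = 121439531096594251776 · 232630513987207/2185911559738696531968 = 232630513987207/18.
Numerically: E[X] ≈ 1.29239e+13.

E[X] = 121439531096594251776 · (7/18)^{17} = 232630513987207/18 ≈ 1.29239e+13.


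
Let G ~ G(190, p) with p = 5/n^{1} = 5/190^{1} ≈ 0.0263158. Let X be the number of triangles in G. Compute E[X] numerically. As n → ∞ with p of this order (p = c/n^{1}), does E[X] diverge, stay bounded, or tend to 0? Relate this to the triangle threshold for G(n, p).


Number of potential triangles: C(190, 3) = 1125180.
Each occurs with probability p³ ≈ (0.0263158)³ ≈ 1.82242309e-05.
By linearity: E[X] = C(190, 3)·p³ ≈ 1125180 · 1.82242309e-05 ≈ 20.505540.
Here α = 1, so p = 5/n is exactly at the triangle threshold p ~ 1/n. Asymptotically E[X] → c³/6 = 5³/6 = 125/6 ≈ 20.833333, a bounded constant. In this regime the triangle count is asymptotically Poisson(c³/6).

E[X] ≈ 20.505540; in regime p = Θ(1/n^{1}) E[X] stays bounded (at the triangle threshold p ~ 1/n).


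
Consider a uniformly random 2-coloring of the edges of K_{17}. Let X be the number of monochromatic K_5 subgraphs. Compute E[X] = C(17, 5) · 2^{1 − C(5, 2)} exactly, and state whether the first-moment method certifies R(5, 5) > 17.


E[X] = C(17, 5) · 2^{1 − 10} = 6188 · 2^{−9} = 6188/512.
As a reduced fraction: E[X] = 1547/128 ≈ 12.08594.
Is E[X] < 1? NO.
Since E[X] ≥ 1, the first-moment bound is inconclusive at n = 17; it does NOT by itself certify R(5, 5) > 17.

E[X] = 1547/128 ≈ 12.08594; E[X] ≥ 1; first-moment method inconclusive here.


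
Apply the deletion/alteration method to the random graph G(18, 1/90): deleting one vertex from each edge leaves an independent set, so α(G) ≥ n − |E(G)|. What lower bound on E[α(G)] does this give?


E[|E(G)|] = C(18, 2)·p = 153 · (1/90) = 17/10.
E[α(G)] ≥ n − E[|E(G)|] = 18 − 17/10 = 163/10.
Numerically: ≈ 16.300000.
(This is only a lower bound; the true E[α(G)] may be larger.)

E[α(G)] ≥ 163/10 ≈ 16.300000.


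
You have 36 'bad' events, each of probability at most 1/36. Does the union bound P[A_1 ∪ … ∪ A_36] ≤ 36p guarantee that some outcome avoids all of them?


Union bound: P[∪_{i=1}^{36} A_i] ≤ Σ_i P[A_i] ≤ 36·p = 36·(1/36) = 1.
Numerically: 1 ≈ 1.0000.
Is 1 < 1? NO.
Since the bound 1 is ≥ 1, the union bound is uninformative here; it does NOT by itself certify existence.

36·p = 1 ≈ 1.0000; existence NOT certified by the union bound.


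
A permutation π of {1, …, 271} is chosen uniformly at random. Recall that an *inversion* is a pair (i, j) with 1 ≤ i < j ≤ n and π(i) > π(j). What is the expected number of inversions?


Write X = Σ X_I over the C(271, 2) = 36585 pairs i < j, with X_I the indicator of one inversion.
There are 36585 indicators.
For each fixed pair i < j, the values π(i) and π(j) are two distinct elements of {1, …, 271} in uniformly random order; by symmetry P[π(i) > π(j)] = 1/2.
By linearity: E[X] = 36585 · (1/2) = C(271, 2) · (1/2) = 36585/2 = 36585/2 ≈ 18292.50000.

E[X] = 36585/2 = 18292.50000.


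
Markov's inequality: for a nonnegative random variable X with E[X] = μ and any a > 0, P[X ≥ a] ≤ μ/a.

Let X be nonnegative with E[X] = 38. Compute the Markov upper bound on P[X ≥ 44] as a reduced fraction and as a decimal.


μ = E[X] = 38, a = 44.
Markov: P[X ≥ 44] ≤ μ/a = (38)/44 = 19/22.
Numerically: ≈ 0.86364.
(Since a = 44 > μ = 38.00000, the bound 19/22 is < 1 and informative.)

P[X ≥ 44] ≤ 19/22 ≈ 0.86364.


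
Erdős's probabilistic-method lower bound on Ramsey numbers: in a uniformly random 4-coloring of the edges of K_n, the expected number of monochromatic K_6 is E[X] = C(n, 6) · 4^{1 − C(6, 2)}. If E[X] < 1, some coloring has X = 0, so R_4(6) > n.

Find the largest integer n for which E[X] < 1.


We need C(n, 6) · 4^{1 − 15} < 1, i.e. C(n, 6) < 4^{15 − 1} = 268435456.
Check values of n near the boundary:
  n = 73: C(73, 6) = 170230452; 170230452 < 268435456? YES
  n = 74: C(74, 6) = 185250786; 185250786 < 268435456? YES
  n = 75: C(75, 6) = 201359550; 201359550 < 268435456? YES
  n = 76: C(76, 6) = 218618940; 218618940 < 268435456? YES
  n = 77: C(77, 6) = 237093780; 237093780 < 268435456? YES
  n = 78: C(78, 6) = 256851595; 256851595 < 268435456? YES
  n = 79: C(79, 6) = 277962685; 277962685 < 268435456? NO
  n = 80: C(80, 6) = 300500200; 300500200 < 268435456? NO
  n = 81: C(81, 6) = 324540216; 324540216 < 268435456? NO
The largest n with C(n, 6) < 268435456 is n = 78 (where E[X] = 256851595/268435456 ≈ 0.956847). Hence R_4(6) > 78, i.e. R_4(6) ≥ 79.

Largest n = 78; hence R_4(6) > 78.


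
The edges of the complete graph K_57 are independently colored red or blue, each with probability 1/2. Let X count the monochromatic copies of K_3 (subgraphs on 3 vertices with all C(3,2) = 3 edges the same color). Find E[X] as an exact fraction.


Let X = Σ_S X_S over the C(57, 3) = 29260 subsets S of size 3, where X_S = 1 if the K_3 on S is monochromatic.
For a fixed S, the K_3 on S has C(3, 2) = 3 edges. P[all 3 edges red] = (1/2)^3, and likewise for blue, so P[monochromatic] = 2·(1/2)^3 = 2^{1 − 3} = 1/4.
By linearity: E[X] = C(57, 3) · 2^{1 − 3} = 29260 · 1/4 = 7315.
Numerically: E[X] ≈ 7315.0000.

E[X] = C(57,3)·2^(1−C(3,2)) = 7315 ≈ 7315.0000.


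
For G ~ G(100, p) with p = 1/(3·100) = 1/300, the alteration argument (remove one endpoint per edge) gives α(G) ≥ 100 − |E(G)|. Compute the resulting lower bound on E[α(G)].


E[|E(G)|] = C(100, 2)·p = 4950 · (1/300) = 33/2.
E[α(G)] ≥ n − E[|E(G)|] = 100 − 33/2 = 167/2.
Numerically: ≈ 83.500000.
(This is only a lower bound; the true E[α(G)] may be larger.)

E[α(G)] ≥ 167/2 ≈ 83.500000.


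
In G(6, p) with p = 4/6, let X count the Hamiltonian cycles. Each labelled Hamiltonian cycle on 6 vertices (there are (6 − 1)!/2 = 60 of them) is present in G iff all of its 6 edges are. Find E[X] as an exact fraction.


K_6 has (6 − 1)!/2 = 60 labelled Hamiltonian cycles.
For each such Hamiltonian cycle H, let X_H = 1 if all 6 edges of H are present in G. Then P[X_H = 1] = p^{6} = (2/3)^{6} = 64/729.
By linearity of expectation: E[X] = Σ_H E[X_H] = 60 · p^{6} = 60 · 64/729 = 1280/243.
Numerically: E[X] ≈ 5.2675.

E[X] = 60 · (2/3)^{6} = 1280/243 ≈ 5.2675.


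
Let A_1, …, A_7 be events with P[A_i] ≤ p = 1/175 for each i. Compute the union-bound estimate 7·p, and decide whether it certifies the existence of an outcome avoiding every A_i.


Union bound: P[∪_{i=1}^{7} A_i] ≤ Σ_i P[A_i] ≤ 7·p = 7·(1/175) = 1/25.
Numerically: 1/25 ≈ 0.040.
Is 1/25 < 1? YES.
Since P[∪ A_i] ≤ 1/25 < 1, the complement has P[∩ A_i^c] ≥ 1 − 1/25 = 24/25 > 0, so some outcome avoids every A_i.

7·p = 1/25 ≈ 0.040; existence CERTIFIED by the union bound.


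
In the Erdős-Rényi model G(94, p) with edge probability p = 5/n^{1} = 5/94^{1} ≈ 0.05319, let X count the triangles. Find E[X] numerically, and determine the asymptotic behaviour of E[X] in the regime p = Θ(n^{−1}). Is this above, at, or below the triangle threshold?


Number of potential triangles: C(94, 3) = 134044.
Each occurs with probability p³ ≈ (0.05319)³ ≈ 1.504965e-04.
By linearity: E[X] = C(94, 3)·p³ ≈ 134044 · 1.504965e-04 ≈ 20.1732.
Here α = 1, so p = 5/n is exactly at the triangle threshold p ~ 1/n. Asymptotically E[X] → c³/6 = 5³/6 = 125/6 ≈ 20.8333, a bounded constant. In this regime the triangle count is asymptotically Poisson(c³/6).

E[X] ≈ 20.1732; in regime p = Θ(1/n^{1}) E[X] stays bounded (at the triangle threshold p ~ 1/n).


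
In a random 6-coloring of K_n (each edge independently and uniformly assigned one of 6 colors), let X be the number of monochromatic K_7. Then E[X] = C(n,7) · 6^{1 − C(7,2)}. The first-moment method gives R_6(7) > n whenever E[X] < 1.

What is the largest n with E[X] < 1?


We need C(n, 7) · 6^{1 − 21} < 1, i.e. C(n, 7) < 6^{21 − 1} = 3656158440062976.
Check values of n near the boundary:
  n = 567: C(567, 7) = 3601671315933933; 3601671315933933 < 3656158440062976? YES
  n = 568: C(568, 7) = 3646611956239704; 3646611956239704 < 3656158440062976? YES
  n = 569: C(569, 7) = 3692032389858348; 3692032389858348 < 3656158440062976? NO
The largest n with C(n, 7) < 3656158440062976 is n = 568 (where E[X] = 16882462760369/16926659444736 ≈ 0.9973889). Hence R_6(7) > 568, i.e. R_6(7) ≥ 569.

Largest n = 568; hence R_6(7) > 568.


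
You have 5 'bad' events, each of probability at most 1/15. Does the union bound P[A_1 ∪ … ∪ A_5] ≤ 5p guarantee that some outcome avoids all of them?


Union bound: P[∪_{i=1}^{5} A_i] ≤ Σ_i P[A_i] ≤ 5·p = 5·(1/15) = 1/3.
Numerically: 1/3 ≈ 0.333.
Is 1/3 < 1? YES.
Since P[∪ A_i] ≤ 1/3 < 1, the complement has P[∩ A_i^c] ≥ 1 − 1/3 = 2/3 > 0, so some outcome avoids every A_i.

5·p = 1/3 ≈ 0.333; existence CERTIFIED by the union bound.


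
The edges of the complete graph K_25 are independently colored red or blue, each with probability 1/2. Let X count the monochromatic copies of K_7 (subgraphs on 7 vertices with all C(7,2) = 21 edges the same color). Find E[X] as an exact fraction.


Let X = Σ_S X_S over the C(25, 7) = 480700 subsets S of size 7, where X_S = 1 if the K_7 on S is monochromatic.
For a fixed S, the K_7 on S has C(7, 2) = 21 edges. P[all 21 edges red] = (1/2)^21, and likewise for blue, so P[monochromatic] = 2·(1/2)^21 = 2^{1 − 21} = 1/1048576.
By linearity of expectation: E[X] = C(25, 7) · 2^{1 − 21} = 480700 · 1/1048576 = 120175/262144.
Numerically: E[X] ≈ 0.45843.

E[X] = C(25,7)·2^(1−C(7,2)) = 120175/262144 ≈ 0.45843.


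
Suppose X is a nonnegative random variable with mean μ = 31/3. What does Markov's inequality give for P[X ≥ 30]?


μ = E[X] = 31/3, a = 30.
Markov: P[X ≥ 30] ≤ μ/a = (31/3)/30 = 31/90.
Numerically: ≈ 0.344.
(Since a = 30 > μ = 10.333, the bound 31/90 is < 1 and informative.)

P[X ≥ 30] ≤ 31/90 ≈ 0.344.


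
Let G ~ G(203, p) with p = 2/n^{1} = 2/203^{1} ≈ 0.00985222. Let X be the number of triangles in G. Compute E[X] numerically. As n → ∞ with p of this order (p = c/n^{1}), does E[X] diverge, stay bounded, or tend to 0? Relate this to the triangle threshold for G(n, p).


Number of potential triangles: C(203, 3) = 1373701.
Each occurs with probability p³ ≈ (0.00985222)³ ≈ 9.56316994e-07.
By linearity: E[X] = C(203, 3)·p³ ≈ 1373701 · 9.56316994e-07 ≈ 1.313694.
Here α = 1, so p = 2/n is exactly at the triangle threshold p ~ 1/n. Asymptotically E[X] → c³/6 = 2³/6 = 4/3 ≈ 1.333333, a bounded constant. In this regime the triangle count is asymptotically Poisson(c³/6).

E[X] ≈ 1.313694; in regime p = Θ(1/n^{1}) E[X] stays bounded (at the triangle threshold p ~ 1/n).


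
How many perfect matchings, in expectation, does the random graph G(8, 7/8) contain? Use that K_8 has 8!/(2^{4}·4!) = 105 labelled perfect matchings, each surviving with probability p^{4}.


K_8 has 8!/(2^{4}·4!) = 105 labelled perfect matchings.
For each such perfect matching H, let X_H = 1 if all 4 edges of H are present in G. Then P[X_H = 1] = p^{4} = (7/8)^{4} = 2401/4096.
By linearity of expectation: E[X] = Σ_H E[X_H] = 105 · p^{4} = 105 · 2401/4096 = 252105/4096.
Numerically: E[X] ≈ 61.5.

E[X] = 105 · (7/8)^{4} = 252105/4096 ≈ 61.5.


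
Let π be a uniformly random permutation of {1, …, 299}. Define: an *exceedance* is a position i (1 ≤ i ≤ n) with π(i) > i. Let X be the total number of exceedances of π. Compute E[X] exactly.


Write X = Σ_{i=1}^{299} X_i, where X_i = 1_{π(i) > i}.
For each fixed i, π(i) is uniform over {1, …, 299} (marginal of a uniform permutation), so P[π(i) > i] = (n − i)/n. Summing: Σ_{i=1}^{299} (n − i)/n = (0 + 1 + … + 298)/299 = 299(299 − 1)/(2·299) = (299 − 1)/2.
Hence E[X] = Σ_{i=1}^{299} (299 − i)/299 = 149 ≈ 149.00000.

E[X] = 149 = 149.00000.


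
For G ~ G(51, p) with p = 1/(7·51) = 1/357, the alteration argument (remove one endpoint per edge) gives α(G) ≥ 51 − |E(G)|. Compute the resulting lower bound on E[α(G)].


E[|E(G)|] = C(51, 2)·p = 1275 · (1/357) = 25/7.
E[α(G)] ≥ n − E[|E(G)|] = 51 − 25/7 = 332/7.
Numerically: ≈ 47.429.
(This is only a lower bound; the true E[α(G)] may be larger.)

E[α(G)] ≥ 332/7 ≈ 47.429.


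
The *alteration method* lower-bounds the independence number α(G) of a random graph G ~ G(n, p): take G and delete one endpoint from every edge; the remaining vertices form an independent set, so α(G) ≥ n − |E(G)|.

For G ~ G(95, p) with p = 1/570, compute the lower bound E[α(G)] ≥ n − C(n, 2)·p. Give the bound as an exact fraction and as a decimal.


E[|E(G)|] = C(95, 2)·p = 4465 · (1/570) = 47/6.
E[α(G)] ≥ n − E[|E(G)|] = 95 − 47/6 = 523/6.
Numerically: ≈ 87.16667.
(This is only a lower bound; the true E[α(G)] may be larger.)

E[α(G)] ≥ 523/6 ≈ 87.16667.


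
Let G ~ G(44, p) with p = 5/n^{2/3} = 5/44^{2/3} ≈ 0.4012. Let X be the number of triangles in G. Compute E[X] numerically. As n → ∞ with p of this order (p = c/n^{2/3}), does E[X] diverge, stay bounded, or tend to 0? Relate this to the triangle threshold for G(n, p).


Number of potential triangles: C(44, 3) = 13244.
Each occurs with probability p³ ≈ (0.4012)³ ≈ 6.456612e-02.
By linearity: E[X] = C(44, 3)·p³ ≈ 13244 · 6.456612e-02 ≈ 855.1136.
Since α = 2/3 < 1, p = c/n^{2/3} ≫ 1/n is above the triangle threshold p ~ 1/n. Asymptotically E[X] ~ (c³/6)·n^{3(1−α)} = (5³/6)·n^{1} → ∞; triangles are abundant w.h.p.

E[X] ≈ 855.1136; in regime p = Θ(1/n^{2/3}) E[X] diverges (above the triangle threshold p ~ 1/n).


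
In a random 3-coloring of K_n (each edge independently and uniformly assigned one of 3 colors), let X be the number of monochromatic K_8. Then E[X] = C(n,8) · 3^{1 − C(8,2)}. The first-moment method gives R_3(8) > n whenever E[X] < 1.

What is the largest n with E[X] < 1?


We need C(n, 8) · 3^{1 − 28} < 1, i.e. C(n, 8) < 3^{28 − 1} = 7625597484987.
Check values of n near the boundary:
  n = 155: C(155, 8) = 6876747915675; 6876747915675 < 7625597484987? YES
  n = 156: C(156, 8) = 7248464019225; 7248464019225 < 7625597484987? YES
  n = 157: C(157, 8) = 7637643295425; 7637643295425 < 7625597484987? NO
  n = 158: C(158, 8) = 8044984271181; 8044984271181 < 7625597484987? NO
  n = 159: C(159, 8) = 8471208603429; 8471208603429 < 7625597484987? NO
The largest n with C(n, 8) < 7625597484987 is n = 156 (where E[X] = 805384891025/847288609443 ≈ 0.9505). Hence R_3(8) > 156, i.e. R_3(8) ≥ 157.

Largest n = 156; hence R_3(8) > 156.


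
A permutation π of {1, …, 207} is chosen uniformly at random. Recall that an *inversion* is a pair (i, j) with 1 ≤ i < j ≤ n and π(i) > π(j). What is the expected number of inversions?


Write X = Σ X_I over the C(207, 2) = 21321 pairs i < j, with X_I the indicator of one inversion.
There are 21321 indicators.
For each fixed pair i < j, the values π(i) and π(j) are two distinct elements of {1, …, 207} in uniformly random order; by symmetry P[π(i) > π(j)] = 1/2.
By linearity: E[X] = 21321 · (1/2) = C(207, 2) · (1/2) = 21321/2 = 21321/2 ≈ 10660.500.

E[X] = 21321/2 = 10660.500.


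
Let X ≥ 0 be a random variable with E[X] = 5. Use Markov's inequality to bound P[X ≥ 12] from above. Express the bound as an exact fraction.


μ = E[X] = 5, a = 12.
Markov: P[X ≥ 12] ≤ μ/a = (5)/12 = 5/12.
Numerically: ≈ 0.4167.
(Since a = 12 > μ = 5.0000, the bound 5/12 is < 1 and informative.)

P[X ≥ 12] ≤ 5/12 ≈ 0.4167.


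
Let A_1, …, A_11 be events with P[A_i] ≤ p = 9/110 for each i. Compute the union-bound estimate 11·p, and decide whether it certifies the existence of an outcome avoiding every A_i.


Union bound: P[∪_{i=1}^{11} A_i] ≤ Σ_i P[A_i] ≤ 11·p = 11·(9/110) = 9/10.
Numerically: 9/10 ≈ 0.9000000.
Is 9/10 < 1? YES.
Since P[∪ A_i] ≤ 9/10 < 1, the complement has P[∩ A_i^c] ≥ 1 − 9/10 = 1/10 > 0, so some outcome avoids every A_i.

11·p = 9/10 ≈ 0.9000000; existence CERTIFIED by the union bound.


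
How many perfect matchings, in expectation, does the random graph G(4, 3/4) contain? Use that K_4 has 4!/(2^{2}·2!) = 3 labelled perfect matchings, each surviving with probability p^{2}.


K_4 has 4!/(2^{2}·2!) = 3 labelled perfect matchings.
For each such perfect matching H, let X_H = 1 if all 2 edges of H are present in G. Then P[X_H = 1] = p^{2} = (3/4)^{2} = 9/16.
By linearity of expectation: E[X] = Σ_H E[X_H] = 3 · p^{2} = 3 · 9/16 = 27/16.
Numerically: E[X] ≈ 1.6875.

E[X] = 3 · (3/4)^{2} = 27/16 ≈ 1.6875.


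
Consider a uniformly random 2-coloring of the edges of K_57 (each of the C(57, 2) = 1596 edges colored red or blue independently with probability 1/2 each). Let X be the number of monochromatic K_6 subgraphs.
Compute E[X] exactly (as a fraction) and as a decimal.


Let X = Σ_S X_S over the C(57, 6) = 36288252 subsets S of size 6, where X_S = 1 if the K_6 on S is monochromatic.
For a fixed S, the K_6 on S has C(6, 2) = 15 edges. P[all 15 edges red] = (1/2)^15, and likewise for blue, so P[monochromatic] = 2·(1/2)^15 = 2^{1 − 15} = 1/16384.
By linearity: E[X] = C(57, 6) · 2^{1 − 15} = 36288252 · 1/16384 = 9072063/4096.
Numerically: E[X] ≈ 2214.859131.

E[X] = C(57,6)·2^(1−C(6,2)) = 9072063/4096 ≈ 2214.859131.


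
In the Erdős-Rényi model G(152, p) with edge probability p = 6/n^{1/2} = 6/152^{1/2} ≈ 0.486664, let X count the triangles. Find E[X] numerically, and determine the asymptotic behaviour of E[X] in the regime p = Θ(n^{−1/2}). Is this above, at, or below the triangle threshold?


Number of potential triangles: C(152, 3) = 573800.
Each occurs with probability p³ ≈ (0.486664)³ ≈ 1.15262589e-01.
By linearity: E[X] = C(152, 3)·p³ ≈ 573800 · 1.15262589e-01 ≈ 66137.673395.
Since α = 1/2 < 1, p = c/n^{1/2} ≫ 1/n is above the triangle threshold p ~ 1/n. Asymptotically E[X] ~ (c³/6)·n^{3(1−α)} = (6³/6)·n^{1.5} → ∞; triangles are abundant w.h.p.

E[X] ≈ 66137.673395; in regime p = Θ(1/n^{1/2}) E[X] diverges (above the triangle threshold p ~ 1/n).


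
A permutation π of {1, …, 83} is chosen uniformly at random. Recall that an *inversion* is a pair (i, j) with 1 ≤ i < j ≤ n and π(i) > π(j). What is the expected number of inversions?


Write X = Σ X_I over the C(83, 2) = 3403 pairs i < j, with X_I the indicator of one inversion.
There are 3403 indicators.
For each fixed pair i < j, the values π(i) and π(j) are two distinct elements of {1, …, 83} in uniformly random order; by symmetry P[π(i) > π(j)] = 1/2.
By linearity: E[X] = 3403 · (1/2) = C(83, 2) · (1/2) = 3403/2 = 3403/2 ≈ 1701.50000.

E[X] = 3403/2 = 1701.50000.


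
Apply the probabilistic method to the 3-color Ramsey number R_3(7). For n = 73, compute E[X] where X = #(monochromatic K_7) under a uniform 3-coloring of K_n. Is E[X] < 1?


E[X] = C(73, 7) · 3^{1 − 21} = 1629348612 · 3^{−20} = 1629348612/3486784401.
As a reduced fraction: E[X] = 543116204/1162261467 ≈ 0.46729.
Is E[X] < 1? YES.
Since E[X] < 1, there exists a 3-coloring of K_{73} with no monochromatic K_7; hence R_3(7) > 73.

E[X] = 543116204/1162261467 ≈ 0.46729; E[X] < 1, so R_3(7) > 73.


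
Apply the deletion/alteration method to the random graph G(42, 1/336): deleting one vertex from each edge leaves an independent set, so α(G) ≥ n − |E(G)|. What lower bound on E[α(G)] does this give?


E[|E(G)|] = C(42, 2)·p = 861 · (1/336) = 41/16.
E[α(G)] ≥ n − E[|E(G)|] = 42 − 41/16 = 631/16.
Numerically: ≈ 39.43750.
(This is only a lower bound; the true E[α(G)] may be larger.)

E[α(G)] ≥ 631/16 ≈ 39.43750.


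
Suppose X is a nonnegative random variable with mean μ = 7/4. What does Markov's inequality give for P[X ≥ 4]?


μ = E[X] = 7/4, a = 4.
Markov: P[X ≥ 4] ≤ μ/a = (7/4)/4 = 7/16.
Numerically: ≈ 0.4375.
(Since a = 4 > μ = 1.7500, the bound 7/16 is < 1 and informative.)

P[X ≥ 4] ≤ 7/16 ≈ 0.4375.


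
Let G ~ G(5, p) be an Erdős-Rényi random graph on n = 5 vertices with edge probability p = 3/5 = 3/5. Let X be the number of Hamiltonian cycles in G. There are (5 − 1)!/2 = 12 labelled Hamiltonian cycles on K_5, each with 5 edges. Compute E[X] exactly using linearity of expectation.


K_5 has (5 − 1)!/2 = 12 labelled Hamiltonian cycles.
For each such Hamiltonian cycle H, let X_H = 1 if all 5 edges of H are present in G. Then P[X_H = 1] = p^{5} = (3/5)^{5} = 243/3125.
By linearity: E[X] = Σ_H E[X_H] = 12 · p^{5} = 12 · 243/3125 = 2916/3125.
Numerically: E[X] ≈ 0.9331.

E[X] = 12 · (3/5)^{5} = 2916/3125 ≈ 0.9331.


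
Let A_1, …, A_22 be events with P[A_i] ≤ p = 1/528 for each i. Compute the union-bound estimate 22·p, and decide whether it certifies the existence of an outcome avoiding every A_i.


Union bound: P[∪_{i=1}^{22} A_i] ≤ Σ_i P[A_i] ≤ 22·p = 22·(1/528) = 1/24.
Numerically: 1/24 ≈ 0.042.
Is 1/24 < 1? YES.
Since P[∪ A_i] ≤ 1/24 < 1, the complement has P[∩ A_i^c] ≥ 1 − 1/24 = 23/24 > 0, so some outcome avoids every A_i.

22·p = 1/24 ≈ 0.042; existence CERTIFIED by the union bound.


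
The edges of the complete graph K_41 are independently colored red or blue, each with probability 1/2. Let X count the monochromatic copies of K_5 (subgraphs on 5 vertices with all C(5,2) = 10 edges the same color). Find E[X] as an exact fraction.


Let X = Σ_S X_S over the C(41, 5) = 749398 subsets S of size 5, where X_S = 1 if the K_5 on S is monochromatic.
For a fixed S, the K_5 on S has C(5, 2) = 10 edges. P[all 10 edges red] = (1/2)^10, and likewise for blue, so P[monochromatic] = 2·(1/2)^10 = 2^{1 − 10} = 1/512.
By linearity: E[X] = C(41, 5) · 2^{1 − 10} = 749398 · 1/512 = 374699/256.
Numerically: E[X] ≈ 1463.667969.

E[X] = C(41,5)·2^(1−C(5,2)) = 374699/256 ≈ 1463.667969.


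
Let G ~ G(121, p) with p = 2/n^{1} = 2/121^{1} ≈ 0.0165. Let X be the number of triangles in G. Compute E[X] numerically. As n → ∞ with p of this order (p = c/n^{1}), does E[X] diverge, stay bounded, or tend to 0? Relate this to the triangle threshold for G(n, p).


Number of potential triangles: C(121, 3) = 287980.
Each occurs with probability p³ ≈ (0.0165)³ ≈ 4.51579e-06.
By linearity: E[X] = C(121, 3)·p³ ≈ 287980 · 4.51579e-06 ≈ 1.300.
Here α = 1, so p = 2/n is exactly at the triangle threshold p ~ 1/n. Asymptotically E[X] → c³/6 = 2³/6 = 4/3 ≈ 1.333, a bounded constant. In this regime the triangle count is asymptotically Poisson(c³/6).

E[X] ≈ 1.300; in regime p = Θ(1/n^{1}) E[X] stays bounded (at the triangle threshold p ~ 1/n).


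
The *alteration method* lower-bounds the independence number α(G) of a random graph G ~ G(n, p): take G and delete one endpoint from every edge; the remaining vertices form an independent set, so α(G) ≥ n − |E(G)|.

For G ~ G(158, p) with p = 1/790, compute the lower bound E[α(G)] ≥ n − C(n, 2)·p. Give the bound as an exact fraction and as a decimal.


E[|E(G)|] = C(158, 2)·p = 12403 · (1/790) = 157/10.
E[α(G)] ≥ n − E[|E(G)|] = 158 − 157/10 = 1423/10.
Numerically: ≈ 142.300000.
(This is only a lower bound; the true E[α(G)] may be larger.)

E[α(G)] ≥ 1423/10 ≈ 142.300000.


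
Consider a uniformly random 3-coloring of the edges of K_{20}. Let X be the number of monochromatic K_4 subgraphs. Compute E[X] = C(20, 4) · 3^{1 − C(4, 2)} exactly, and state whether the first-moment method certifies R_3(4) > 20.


E[X] = C(20, 4) · 3^{1 − 6} = 4845 · 3^{−5} = 4845/243.
As a reduced fraction: E[X] = 1615/81 ≈ 19.938272.
Is E[X] < 1? NO.
Since E[X] ≥ 1, the first-moment bound is inconclusive at n = 20; it does NOT by itself certify R_3(4) > 20.

E[X] = 1615/81 ≈ 19.938272; E[X] ≥ 1; first-moment method inconclusive here.


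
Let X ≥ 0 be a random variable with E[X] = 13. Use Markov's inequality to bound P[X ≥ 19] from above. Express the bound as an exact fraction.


μ = E[X] = 13, a = 19.
Markov: P[X ≥ 19] ≤ μ/a = (13)/19 = 13/19.
Numerically: ≈ 0.6842.
(Since a = 19 > μ = 13.0000, the bound 13/19 is < 1 and informative.)

P[X ≥ 19] ≤ 13/19 ≈ 0.6842.


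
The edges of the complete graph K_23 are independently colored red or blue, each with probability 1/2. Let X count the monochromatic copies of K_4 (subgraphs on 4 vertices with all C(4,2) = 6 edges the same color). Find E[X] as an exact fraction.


Let X = Σ_S X_S over the C(23, 4) = 8855 subsets S of size 4, where X_S = 1 if the K_4 on S is monochromatic.
For a fixed S, the K_4 on S has C(4, 2) = 6 edges. P[all 6 edges red] = (1/2)^6, and likewise for blue, so P[monochromatic] = 2·(1/2)^6 = 2^{1 − 6} = 1/32.
By linearity: E[X] = C(23, 4) · 2^{1 − 6} = 8855 · 1/32 = 8855/32.
Numerically: E[X] ≈ 276.7188.

E[X] = C(23,4)·2^(1−C(4,2)) = 8855/32 ≈ 276.7188.


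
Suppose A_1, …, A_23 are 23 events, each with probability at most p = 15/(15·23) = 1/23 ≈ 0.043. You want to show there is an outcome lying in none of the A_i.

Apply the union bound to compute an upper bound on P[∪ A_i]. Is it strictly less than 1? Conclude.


Union bound: P[∪_{i=1}^{23} A_i] ≤ Σ_i P[A_i] ≤ 23·p = 23·(1/23) = 1.
Numerically: 1 ≈ 1.000.
Is 1 < 1? NO.
Since the bound 1 is ≥ 1, the union bound is uninformative here; it does NOT by itself certify existence.

23·p = 1 ≈ 1.000; existence NOT certified by the union bound.


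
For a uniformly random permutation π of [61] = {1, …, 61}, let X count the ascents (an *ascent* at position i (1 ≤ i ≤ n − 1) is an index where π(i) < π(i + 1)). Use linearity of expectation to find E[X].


Write X = Σ X_I over i = 1, …, 60, with X_I the indicator of one ascent.
There are 60 indicators.
For each fixed i, the pair (π(i), π(i+1)) is a uniformly random ordered pair of distinct values from {1, …, 61}; by symmetry P[π(i) < π(i+1)] = 1/2.
By linearity: E[X] = 60 · (1/2) = (61 − 1) · (1/2) = 30 ≈ 30.0000.

E[X] = 30 = 30.0000.


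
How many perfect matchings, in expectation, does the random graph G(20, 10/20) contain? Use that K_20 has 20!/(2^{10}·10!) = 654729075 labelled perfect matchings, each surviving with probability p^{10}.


K_20 has 20!/(2^{10}·10!) = 654729075 labelled perfect matchings.
For each such perfect matching H, let X_H = 1 if all 10 edges of H are present in G. Then P[X_H = 1] = p^{10} = (1/2)^{10} = 1/1024.
Summing the indicators: E[X] = Σ_H E[X_H] = 654729075 · p^{10} = 654729075 · 1/1024 = 654729075/1024.
Numerically: E[X] ≈ 6.394e+05.

E[X] = 654729075 · (1/2)^{10} = 654729075/1024 ≈ 6.394e+05.


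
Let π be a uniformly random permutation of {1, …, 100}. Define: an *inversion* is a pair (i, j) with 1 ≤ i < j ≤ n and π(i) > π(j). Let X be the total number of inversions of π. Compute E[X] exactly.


Write X = Σ X_I over the C(100, 2) = 4950 pairs i < j, with X_I the indicator of one inversion.
There are 4950 indicators.
For each fixed pair i < j, the values π(i) and π(j) are two distinct elements of {1, …, 100} in uniformly random order; by symmetry P[π(i) > π(j)] = 1/2.
By linearity: E[X] = 4950 · (1/2) = C(100, 2) · (1/2) = 4950/2 = 2475 ≈ 2475.00000.

E[X] = 2475 = 2475.00000.


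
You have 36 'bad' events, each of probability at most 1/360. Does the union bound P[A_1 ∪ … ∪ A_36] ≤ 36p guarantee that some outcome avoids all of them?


Union bound: P[∪_{i=1}^{36} A_i] ≤ Σ_i P[A_i] ≤ 36·p = 36·(1/360) = 1/10.
Numerically: 1/10 ≈ 0.1000000.
Is 1/10 < 1? YES.
Since P[∪ A_i] ≤ 1/10 < 1, the complement has P[∩ A_i^c] ≥ 1 − 1/10 = 9/10 > 0, so some outcome avoids every A_i.

36·p = 1/10 ≈ 0.1000000; existence CERTIFIED by the union bound.


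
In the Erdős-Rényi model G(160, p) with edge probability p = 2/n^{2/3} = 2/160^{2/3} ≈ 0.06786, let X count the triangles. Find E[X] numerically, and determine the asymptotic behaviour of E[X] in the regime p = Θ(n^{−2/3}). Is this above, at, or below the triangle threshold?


Number of potential triangles: C(160, 3) = 669920.
Each occurs with probability p³ ≈ (0.06786)³ ≈ 3.125000e-04.
By linearity: E[X] = C(160, 3)·p³ ≈ 669920 · 3.125000e-04 ≈ 209.3500.
Since α = 2/3 < 1, p = c/n^{2/3} ≫ 1/n is above the triangle threshold p ~ 1/n. Asymptotically E[X] ~ (c³/6)·n^{3(1−α)} = (2³/6)·n^{1} → ∞; triangles are abundant w.h.p.

E[X] ≈ 209.3500; in regime p = Θ(1/n^{2/3}) E[X] diverges (above the triangle threshold p ~ 1/n).


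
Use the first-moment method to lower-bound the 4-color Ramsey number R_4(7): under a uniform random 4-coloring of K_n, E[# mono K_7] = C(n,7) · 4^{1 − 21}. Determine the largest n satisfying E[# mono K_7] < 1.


We need C(n, 7) · 4^{1 − 21} < 1, i.e. C(n, 7) < 4^{21 − 1} = 1099511627776.
Check values of n near the boundary:
  n = 179: C(179, 7) = 1037437234460; 1037437234460 < 1099511627776? YES
  n = 180: C(180, 7) = 1079414463600; 1079414463600 < 1099511627776? YES
  n = 181: C(181, 7) = 1122839183400; 1122839183400 < 1099511627776? NO
  n = 182: C(182, 7) = 1167752750736; 1167752750736 < 1099511627776? NO
The largest n with C(n, 7) < 1099511627776 is n = 180 (where E[X] = 67463403975/68719476736 ≈ 0.982). Hence R_4(7) > 180, i.e. R_4(7) ≥ 181.

Largest n = 180; hence R_4(7) > 180.


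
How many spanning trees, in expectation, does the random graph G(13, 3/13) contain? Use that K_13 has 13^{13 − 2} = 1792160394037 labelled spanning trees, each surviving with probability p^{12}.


K_13 has 13^{13 − 2} = 1792160394037 labelled spanning trees.
For each such spanning tree H, let X_H = 1 if all 12 edges of H are present in G. Then P[X_H = 1] = p^{12} = (3/13)^{12} = 531441/23298085122481.
By linearity of expectation: E[X] = Σ_H E[X_H] = 1792160394037 · p^{12} = 1792160394037 · 531441/23298085122481 = 531441/13.
Numerically: E[X] ≈ 4.088e+04.

E[X] = 1792160394037 · (3/13)^{12} = 531441/13 ≈ 4.088e+04.


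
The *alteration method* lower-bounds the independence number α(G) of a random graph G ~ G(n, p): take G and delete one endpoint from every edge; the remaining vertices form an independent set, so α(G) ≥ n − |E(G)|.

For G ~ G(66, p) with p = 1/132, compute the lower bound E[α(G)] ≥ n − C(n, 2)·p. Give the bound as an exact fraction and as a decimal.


E[|E(G)|] = C(66, 2)·p = 2145 · (1/132) = 65/4.
E[α(G)] ≥ n − E[|E(G)|] = 66 − 65/4 = 199/4.
Numerically: ≈ 49.75000.
(This is only a lower bound; the true E[α(G)] may be larger.)

E[α(G)] ≥ 199/4 ≈ 49.75000.


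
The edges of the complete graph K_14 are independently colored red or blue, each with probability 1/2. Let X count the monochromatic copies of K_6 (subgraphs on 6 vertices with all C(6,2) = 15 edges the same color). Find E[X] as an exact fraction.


Let X = Σ_S X_S over the C(14, 6) = 3003 subsets S of size 6, where X_S = 1 if the K_6 on S is monochromatic.
For a fixed S, the K_6 on S has C(6, 2) = 15 edges. P[all 15 edges red] = (1/2)^15, and likewise for blue, so P[monochromatic] = 2·(1/2)^15 = 2^{1 − 15} = 1/16384.
By linearity of expectation: E[X] = C(14, 6) · 2^{1 − 15} = 3003 · 1/16384 = 3003/16384.
Numerically: E[X] ≈ 0.18329.

E[X] = C(14,6)·2^(1−C(6,2)) = 3003/16384 ≈ 0.18329.
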